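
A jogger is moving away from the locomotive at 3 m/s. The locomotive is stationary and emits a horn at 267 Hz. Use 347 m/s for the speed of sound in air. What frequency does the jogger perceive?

265 Hz

Only the observer moves, away from the source, so f' = f · (v − v_o)/v.
f' = 267 × (347 − 3)/347 = 267 × 344/347 ≈ 265 Hz.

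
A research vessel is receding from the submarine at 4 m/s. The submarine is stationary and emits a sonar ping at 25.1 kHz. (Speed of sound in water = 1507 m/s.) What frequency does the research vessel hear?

25.0 kHz

Moving observer, stationary source: f' = f · (v − v_o)/v.
f' = 25.1 × (1507 − 4)/1507 = 25.1 × 1503/1507 ≈ 25.0 kHz.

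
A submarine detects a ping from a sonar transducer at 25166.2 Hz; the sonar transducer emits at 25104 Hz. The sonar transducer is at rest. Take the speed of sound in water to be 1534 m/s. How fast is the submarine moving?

f' > f, so the submarine is approaching.
f' = f · (v + v_o)/v ⇒ v_o = v · |f'/f − 1|.
v_o = 1534 × |25166.2/25104 − 1| = 1534 × 0.002478 ≈ 3.8 m/s.

3.8 m/s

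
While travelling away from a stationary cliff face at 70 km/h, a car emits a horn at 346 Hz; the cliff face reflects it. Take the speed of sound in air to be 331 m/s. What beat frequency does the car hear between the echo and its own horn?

70 km/h = 19.44 m/s.
The cliff face receives the sound from a moving source: f₁ = f₀ · v/(v + v_e) = 346 × 331/350.44 ≈ 326.8 Hz.
On the return leg the car is a moving observer: f₂ = f₁ · (v − v_e)/v = 326.8 × 311.56/331 ≈ 307.6 Hz.
Beat against the emitted tone: |f₂ − f₀| = 2v_e·f₀/(v + v_e) = 2 × 19.44 × 346/350.44 ≈ 38.4 Hz.

38.4 Hz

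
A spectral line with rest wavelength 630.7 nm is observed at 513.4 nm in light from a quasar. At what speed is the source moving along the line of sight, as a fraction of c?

λ'/λ₀ = 0.8140 < 1 (blueshift), so the source is approaching.
λ'/λ₀ = √((1 − β)/(1 + β)) for an approaching source ⇒ β = (1 − r²)/(1 + r²) with r = λ'/λ₀.
β = (1 − 0.6626)/(1 + 0.6626) ≈ 0.203.

0.203c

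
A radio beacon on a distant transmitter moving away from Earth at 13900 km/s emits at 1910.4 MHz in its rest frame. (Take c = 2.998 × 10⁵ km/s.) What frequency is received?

β = v/c = 13900/299800 = 0.0464.
Relativistic Doppler for frequency: f' = f₀ · √((1 − β)/(1 + β)).
f' = 1910.4 × √(0.9536/1.0464) = 1910.4 × 0.95466 ≈ 1823.8 MHz.

1823.8 MHz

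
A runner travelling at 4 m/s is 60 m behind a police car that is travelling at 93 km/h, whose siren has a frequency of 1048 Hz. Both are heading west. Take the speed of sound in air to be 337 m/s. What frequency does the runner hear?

93 km/h = 25.83 m/s.
The runner is behind, so the police car is moving away from it while the runner is moving toward the police car.
Both move, so f' = f · (v + v_o)/(v + v_s).
f' = 1048 × (337 + 4)/(337 + 25.83) = 1048 × 341/362.83 ≈ 985 Hz.

985 Hz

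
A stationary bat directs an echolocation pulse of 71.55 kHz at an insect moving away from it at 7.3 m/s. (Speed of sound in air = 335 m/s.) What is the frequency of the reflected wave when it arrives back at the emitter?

68.5 kHz

At the insect (a moving observer), f₁ = f₀ · (v − u)/v = 71.55 × 327.7/335 ≈ 70.0 kHz.
On reflection it acts as a source moving away from the stationary detector: f₂ = f₁ · v/(v + u) = 70.0 × 335/342.3 ≈ 68.5 kHz.
Equivalently f₂ = f₀ · (v − u)/(v + u).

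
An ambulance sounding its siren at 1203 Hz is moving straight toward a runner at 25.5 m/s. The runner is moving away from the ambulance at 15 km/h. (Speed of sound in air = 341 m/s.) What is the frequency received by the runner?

15 km/h = 4.167 m/s.
Both move, so f' = f · (v − v_o)/(v − v_s).
f' = 1203 × (341 − 4.167)/(341 − 25.5) = 1203 × 336.83/315.5 ≈ 1284 Hz.

1284 Hz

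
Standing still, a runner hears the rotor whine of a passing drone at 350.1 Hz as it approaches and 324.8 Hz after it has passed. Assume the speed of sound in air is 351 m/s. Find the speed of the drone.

f₁/f₂ = (v + v_s)/(v − v_s), so v_s = v · (f₁ − f₂)/(f₁ + f₂).
v_s = 351 × (350.1 − 324.8)/(350.1 + 324.8) = 351 × 25.3/674.9 ≈ 13.2 m/s.

13.2 m/s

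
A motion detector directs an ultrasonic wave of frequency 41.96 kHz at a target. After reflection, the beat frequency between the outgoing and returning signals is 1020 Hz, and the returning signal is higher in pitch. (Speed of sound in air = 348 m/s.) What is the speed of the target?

Double Doppler shift off a moving reflector: f₂ = f₀ · (v + u)/(v − u) (u > 0 toward emitter).
Returning signal is higher, so f₂ = f₀ + Δf = 41960 + 1020 = 42980 Hz.
Rearranging, u = v · (f₂ − f₀)/(f₂ + f₀) = 348 × 1020/84940 ≈ 4.2 m/s.
So the target is moving at 4.2 m/s toward the emitter.

4.2 m/s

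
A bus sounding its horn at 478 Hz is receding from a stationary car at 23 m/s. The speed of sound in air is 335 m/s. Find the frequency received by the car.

With the source moving away from a stationary observer, f' = f · v/(v + v_s).
f' = 478 × 335/(335 + 23) = 478 × 335/358 ≈ 447 Hz.

447 Hz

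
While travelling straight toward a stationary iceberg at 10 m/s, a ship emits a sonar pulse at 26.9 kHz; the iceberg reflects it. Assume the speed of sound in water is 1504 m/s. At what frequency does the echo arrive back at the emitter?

The iceberg receives the sound from a moving source: f₁ = f₀ · v/(v − v_e) = 26.9 × 1504/1494 ≈ 27.1 kHz.
On the return leg the ship is a moving observer: f₂ = f₁ · (v + v_e)/v = 27.1 × 1514/1504 ≈ 27.3 kHz.
Equivalently f₂ = f₀ · (v + v_e)/(v − v_e).

27.3 kHz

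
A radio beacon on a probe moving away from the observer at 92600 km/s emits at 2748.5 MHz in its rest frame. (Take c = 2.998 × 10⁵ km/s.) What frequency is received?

1997.2 MHz

β = v/c = 92600/299800 = 0.3089.
Relativistic Doppler for frequency: f' = f₀ · √((1 − β)/(1 + β)).
f' = 2748.5 × √(0.6911/1.3089) = 2748.5 × 0.72666 ≈ 1997.2 MHz.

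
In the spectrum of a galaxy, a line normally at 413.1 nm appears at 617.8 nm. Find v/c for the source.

λ'/λ₀ = 1.4955 > 1 (redshift), so the source is receding.
λ'/λ₀ = √((1 + β)/(1 − β)) for a receding source ⇒ β = (r² − 1)/(r² + 1) with r = λ'/λ₀.
β = (2.2366 − 1)/(2.2366 + 1) ≈ 0.382.

0.382c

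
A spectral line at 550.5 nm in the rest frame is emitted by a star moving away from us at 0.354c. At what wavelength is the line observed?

Relativistic Doppler for wavelength: λ' = λ₀ · √((1 + β)/(1 − β)).
λ' = 550.5 × √(1.3540/0.6460) = 550.5 × 1.44775 ≈ 797.0 nm.

797.0 nm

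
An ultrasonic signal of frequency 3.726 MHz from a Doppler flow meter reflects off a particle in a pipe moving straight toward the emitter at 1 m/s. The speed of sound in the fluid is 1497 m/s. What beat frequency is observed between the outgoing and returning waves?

4981 Hz

The particle in a pipe first receives the wave as a moving observer: f₁ = f₀ · (v + u)/v = 3.726 × (1497 + 1)/1497 ≈ 3.72849 MHz.
The reflection then acts as a moving source: f₂ = f₁ · v/(v − u) ≈ 3.73098 MHz.
Beat frequency (with f₀ = 3726000 Hz): |f₂ − f₀| = 2u·f₀/(v − u) = 2 × 1 × 3726000/1496 ≈ 4981 Hz.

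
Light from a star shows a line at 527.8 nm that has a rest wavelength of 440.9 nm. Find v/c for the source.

λ'/λ₀ = 1.1971 > 1 (redshift), so the source is receding.
λ'/λ₀ = √((1 + β)/(1 − β)) for a receding source ⇒ β = (r² − 1)/(r² + 1) with r = λ'/λ₀.
β = (1.4330 − 1)/(1.4330 + 1) ≈ 0.178.

0.178c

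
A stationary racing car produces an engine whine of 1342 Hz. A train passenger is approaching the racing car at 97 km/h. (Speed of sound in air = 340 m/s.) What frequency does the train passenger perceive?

97 km/h = 26.94 m/s.
Moving observer, stationary source: f' = f · (v + v_o)/v.
f' = 1342 × (340 + 26.94)/340 = 1342 × 366.94/340 ≈ 1448 Hz.

1448 Hz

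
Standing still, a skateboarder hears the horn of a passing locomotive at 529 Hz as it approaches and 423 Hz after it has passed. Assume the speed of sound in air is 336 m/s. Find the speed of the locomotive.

f₁/f₂ = (v + v_s)/(v − v_s), so v_s = v · (f₁ − f₂)/(f₁ + f₂).
v_s = 336 × (529 − 423)/(529 + 423) = 336 × 106/952 ≈ 37 m/s.

37 m/s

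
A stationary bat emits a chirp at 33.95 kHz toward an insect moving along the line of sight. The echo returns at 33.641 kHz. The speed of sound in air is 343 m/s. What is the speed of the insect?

Double Doppler shift off a moving reflector: f₂ = f₀ · (v + u)/(v − u) (u > 0 toward emitter).
Rearranging, u = v · (f₂ − f₀)/(f₂ + f₀) = 343 × -0.309/67.591 ≈ -1.57 m/s.
So the insect is moving at 1.57 m/s away from the emitter.

1.57 m/s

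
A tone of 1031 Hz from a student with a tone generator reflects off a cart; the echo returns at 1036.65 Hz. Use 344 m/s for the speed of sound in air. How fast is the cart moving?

Double Doppler shift off a moving reflector: f₂ = f₀ · (v + u)/(v − u) (u > 0 toward emitter).
Rearranging, u = v · (f₂ − f₀)/(f₂ + f₀) = 344 × 5.65/2067.65 ≈ 0.94 m/s.
So the cart is moving at 0.94 m/s toward the emitter.

0.94 m/s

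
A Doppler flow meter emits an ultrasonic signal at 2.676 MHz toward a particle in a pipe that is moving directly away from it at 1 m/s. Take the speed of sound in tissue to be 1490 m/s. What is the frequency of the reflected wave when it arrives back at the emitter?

At the particle in a pipe (a moving observer), f₁ = f₀ · (v − u)/v = 2.676 × 1489/1490 ≈ 2.674 MHz.
On reflection it acts as a source moving away from the stationary detector: f₂ = f₁ · v/(v + u) = 2.674 × 1490/1491 ≈ 2.672 MHz.

2.672 MHz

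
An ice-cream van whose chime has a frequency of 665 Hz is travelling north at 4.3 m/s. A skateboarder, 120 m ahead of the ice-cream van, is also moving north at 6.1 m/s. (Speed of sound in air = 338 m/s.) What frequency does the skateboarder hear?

661 Hz

The skateboarder is ahead, so the ice-cream van is moving toward it while the skateboarder is moving away from the ice-cream van.
Both move, so f' = f · (v − v_o)/(v − v_s).
f' = 665 × (338 − 6.1)/(338 − 4.3) = 665 × 331.9/333.7 ≈ 661 Hz.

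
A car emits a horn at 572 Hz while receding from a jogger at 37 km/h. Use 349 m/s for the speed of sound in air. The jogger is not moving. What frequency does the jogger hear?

556 Hz

37 km/h = 10.28 m/s.
Only the source moves, away from the listener, so f' = f · v/(v + v_s).
f' = 572 × 349/(349 + 10.28) = 572 × 349/359.3 ≈ 556 Hz.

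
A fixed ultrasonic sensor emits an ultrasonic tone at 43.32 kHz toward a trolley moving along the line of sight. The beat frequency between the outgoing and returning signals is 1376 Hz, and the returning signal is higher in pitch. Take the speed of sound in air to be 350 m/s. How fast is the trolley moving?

5.5 m/s

Double Doppler shift off a moving reflector: f₂ = f₀ · (v + u)/(v − u) (u > 0 toward emitter).
Returning signal is higher, so f₂ = f₀ + Δf = 43320 + 1376 = 44696 Hz.
Rearranging, u = v · (f₂ − f₀)/(f₂ + f₀) = 350 × 1376/88016 ≈ 5.5 m/s.
So the trolley is moving at 5.5 m/s toward the emitter.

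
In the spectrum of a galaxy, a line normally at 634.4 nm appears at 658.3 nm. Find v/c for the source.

λ'/λ₀ = 1.0377 > 1 (redshift), so the source is receding.
λ'/λ₀ = √((1 + β)/(1 − β)) for a receding source ⇒ β = (r² − 1)/(r² + 1) with r = λ'/λ₀.
β = (1.0768 − 1)/(1.0768 + 1) ≈ 0.037.

0.037c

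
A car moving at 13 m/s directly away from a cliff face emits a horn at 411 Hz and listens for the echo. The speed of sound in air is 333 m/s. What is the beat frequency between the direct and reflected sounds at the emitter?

The cliff face receives the sound from a moving source: f₁ = f₀ · v/(v + v_e) = 411 × 333/346 ≈ 395.6 Hz.
On the return leg the car is a moving observer: f₂ = f₁ · (v − v_e)/v = 395.6 × 320/333 ≈ 380.1 Hz.
Equivalently f₂ = f₀ · (v − v_e)/(v + v_e).
Beat against the emitted tone: |f₂ − f₀| = 2v_e·f₀/(v + v_e) = 2 × 13 × 411/346 ≈ 30.9 Hz.

30.9 Hz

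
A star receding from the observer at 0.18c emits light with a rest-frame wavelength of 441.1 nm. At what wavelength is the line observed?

529.1 nm

Relativistic Doppler for wavelength: λ' = λ₀ · √((1 + β)/(1 − β)).
λ' = 441.1 × √(1.1800/0.8200) = 441.1 × 1.19959 ≈ 529.1 nm.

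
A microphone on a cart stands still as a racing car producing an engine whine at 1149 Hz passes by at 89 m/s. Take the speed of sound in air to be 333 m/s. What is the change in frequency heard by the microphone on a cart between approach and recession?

Approaching: f₁ = f · v/(v − v_s) = 1149 × 333/244 ≈ 1568 Hz.
Receding: f₂ = f · v/(v + v_s) = 1149 × 333/422 ≈ 907 Hz.
Drop: f₁ − f₂ = 2f·v·v_s/(v² − v_s²) = 2 × 1149 × 333 × 89/(333² − 89²) ≈ 661 Hz.

661 Hz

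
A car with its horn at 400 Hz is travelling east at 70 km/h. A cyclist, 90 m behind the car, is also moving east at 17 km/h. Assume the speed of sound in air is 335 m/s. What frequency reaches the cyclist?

70 km/h = 19.44 m/s; 17 km/h = 4.722 m/s.
The cyclist is behind, so the car is moving away from it while the cyclist is moving toward the car.
General Doppler shift: f' = f · (v + v_o)/(v + v_s).
f' = 400 × (335 + 4.722)/(335 + 19.44) = 400 × 339.72/354.44 ≈ 383 Hz.

383 Hz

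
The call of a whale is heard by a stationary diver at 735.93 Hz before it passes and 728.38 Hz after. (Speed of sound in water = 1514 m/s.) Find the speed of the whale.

f₁/f₂ = (v + v_s)/(v − v_s), so v_s = v · (f₁ − f₂)/(f₁ + f₂).
v_s = 1514 × (735.93 − 728.38)/(735.93 + 728.38) = 1514 × 7.55/1464.31 ≈ 7.8 m/s.

7.8 m/s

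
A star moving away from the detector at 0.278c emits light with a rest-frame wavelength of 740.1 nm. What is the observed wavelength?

Relativistic Doppler for wavelength: λ' = λ₀ · √((1 + β)/(1 − β)).
λ' = 740.1 × √(1.2780/0.7220) = 740.1 × 1.33044 ≈ 984.7 nm.

984.7 nm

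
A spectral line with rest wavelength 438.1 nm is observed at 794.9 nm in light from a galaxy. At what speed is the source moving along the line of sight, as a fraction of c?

0.534

λ'/λ₀ = 1.8144 > 1 (redshift), so the source is receding.
λ'/λ₀ = √((1 + β)/(1 − β)) for a receding source ⇒ β = (r² − 1)/(r² + 1) with r = λ'/λ₀.
β = (3.2921 − 1)/(3.2921 + 1) ≈ 0.534.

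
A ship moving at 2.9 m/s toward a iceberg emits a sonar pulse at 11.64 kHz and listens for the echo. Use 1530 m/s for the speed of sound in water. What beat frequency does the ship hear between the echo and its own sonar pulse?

44.2 Hz

The iceberg receives the sound from a moving source: f₁ = f₀ · v/(v − v_e) = 11.64 × 1530/1527.1 ≈ 11.6621 kHz.
On the return leg the ship is a moving observer: f₂ = f₁ · (v + v_e)/v = 11.6621 × 1532.9/1530 ≈ 11.6842 kHz.
Beat against the emitted tone (with f₀ = 11640 Hz): |f₂ − f₀| = 2v_e·f₀/(v − v_e) = 2 × 2.9 × 11640/1527.1 ≈ 44.2 Hz.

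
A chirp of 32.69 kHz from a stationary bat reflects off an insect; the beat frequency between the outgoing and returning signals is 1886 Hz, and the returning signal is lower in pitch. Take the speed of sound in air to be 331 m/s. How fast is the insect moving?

Double Doppler shift off a moving reflector: f₂ = f₀ · (v + u)/(v − u) (u > 0 toward emitter).
Returning signal is lower, so f₂ = f₀ − Δf = 32690 − 1886 = 30804 Hz.
Rearranging, u = v · (f₂ − f₀)/(f₂ + f₀) = 331 × -1886/63494 ≈ -9.8 m/s.
So the insect is moving at 9.8 m/s away from the emitter.

9.8 m/s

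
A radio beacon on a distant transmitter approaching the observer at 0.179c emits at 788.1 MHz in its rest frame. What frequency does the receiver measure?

944.4 MHz

Relativistic Doppler for frequency: f' = f₀ · √((1 + β)/(1 − β)).
f' = 788.1 × √(1.1790/0.8210) = 788.1 × 1.19835 ≈ 944.4 MHz.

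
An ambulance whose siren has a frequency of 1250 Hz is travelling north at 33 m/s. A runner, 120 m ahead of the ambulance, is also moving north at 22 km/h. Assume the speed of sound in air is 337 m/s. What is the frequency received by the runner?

22 km/h = 6.111 m/s.
The runner is ahead, so the ambulance is moving toward it while the runner is moving away from the ambulance.
Both move, so f' = f · (v − v_o)/(v − v_s).
f' = 1250 × (337 − 6.111)/(337 − 33) = 1250 × 330.89/304 ≈ 1361 Hz.

1361 Hz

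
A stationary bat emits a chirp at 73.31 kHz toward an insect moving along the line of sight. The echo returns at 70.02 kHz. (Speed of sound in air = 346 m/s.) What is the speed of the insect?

Double Doppler shift off a moving reflector: f₂ = f₀ · (v + u)/(v − u) (u > 0 toward emitter).
Rearranging, u = v · (f₂ − f₀)/(f₂ + f₀) = 346 × -3.29/143.33 ≈ -7.9 m/s.
So the insect is moving at 7.9 m/s away from the emitter.

7.9 m/s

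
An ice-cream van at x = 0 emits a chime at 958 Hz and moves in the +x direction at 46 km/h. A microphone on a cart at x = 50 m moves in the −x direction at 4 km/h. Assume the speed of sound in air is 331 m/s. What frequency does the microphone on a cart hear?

1000 Hz

46 km/h = 12.78 m/s; 4 km/h = 1.111 m/s.
The observer lies on the +x side, so the source is heading toward the observer and the observer is heading toward the source.
With source approaching and observer approaching, f' = f · (v + v_o)/(v − v_s).
f' = 958 × (331 + 1.111)/(331 − 12.78) = 958 × 332.11/318.22 ≈ 1000 Hz.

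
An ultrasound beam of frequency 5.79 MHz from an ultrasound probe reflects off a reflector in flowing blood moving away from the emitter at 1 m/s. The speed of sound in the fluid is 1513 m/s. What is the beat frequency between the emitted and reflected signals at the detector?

7649 Hz

At the reflector in flowing blood (a moving observer), f₁ = f₀ · (v − u)/v = 5.79 × 1512/1513 ≈ 5.78617 MHz.
On reflection it acts as a source moving away from the stationary detector: f₂ = f₁ · v/(v + u) = 5.78617 × 1513/1514 ≈ 5.78235 MHz.
Beat frequency (with f₀ = 5790000 Hz): |f₂ − f₀| = 2u·f₀/(v + u) = 2 × 1 × 5790000/1514 ≈ 7649 Hz.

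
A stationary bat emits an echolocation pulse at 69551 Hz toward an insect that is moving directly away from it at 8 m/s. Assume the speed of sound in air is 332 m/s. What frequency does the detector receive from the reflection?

The insect first receives the wave as a moving observer: f₁ = f₀ · (v − u)/v = 69551 × (332 − 8)/332 ≈ 67875 Hz.
On reflection it acts as a source moving away from the stationary detector: f₂ = f₁ · v/(v + u) = 67875 × 332/340 ≈ 66278 Hz.

66278 Hz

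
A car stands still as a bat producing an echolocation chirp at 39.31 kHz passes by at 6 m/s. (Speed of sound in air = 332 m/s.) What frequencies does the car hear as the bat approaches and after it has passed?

40.0 kHz approaching; 38.6 kHz receding

Approaching: f₁ = f · v/(v − v_s) = 39.31 × 332/326 ≈ 40.0 kHz.
Receding: f₂ = f · v/(v + v_s) = 39.31 × 332/338 ≈ 38.6 kHz.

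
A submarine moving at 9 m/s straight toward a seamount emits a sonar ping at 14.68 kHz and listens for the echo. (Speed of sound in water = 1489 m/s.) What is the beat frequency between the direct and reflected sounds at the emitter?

The seamount receives the sound from a moving source: f₁ = f₀ · v/(v − v_e) = 14.68 × 1489/1480 ≈ 14.7693 kHz.
On the return leg the submarine is a moving observer: f₂ = f₁ · (v + v_e)/v = 14.7693 × 1498/1489 ≈ 14.8585 kHz.
Beat against the emitted tone (with f₀ = 14680 Hz): |f₂ − f₀| = 2v_e·f₀/(v − v_e) = 2 × 9 × 14680/1480 ≈ 179 Hz.

179 Hz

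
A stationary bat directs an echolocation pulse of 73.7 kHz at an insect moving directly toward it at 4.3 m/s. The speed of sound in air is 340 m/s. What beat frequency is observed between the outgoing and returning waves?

The insect first receives the wave as a moving observer: f₁ = f₀ · (v + u)/v = 73.7 × (340 + 4.3)/340 ≈ 74.632 kHz.
On reflection it acts as a source moving toward the stationary detector: f₂ = f₁ · v/(v − u) = 74.632 × 340/335.7 ≈ 75.588 kHz.
Equivalently f₂ = f₀ · (v + u)/(v − u).
Beat frequency (with f₀ = 73700 Hz): |f₂ − f₀| = 2u·f₀/(v − u) = 2 × 4.3 × 73700/335.7 ≈ 1888 Hz.

1888 Hz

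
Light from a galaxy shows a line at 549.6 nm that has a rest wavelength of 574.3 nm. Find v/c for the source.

λ'/λ₀ = 0.9570 < 1 (blueshift), so the source is approaching.
λ'/λ₀ = √((1 − β)/(1 + β)) for an approaching source ⇒ β = (1 − r²)/(1 + r²) with r = λ'/λ₀.
β = (1 − 0.9158)/(1 + 0.9158) ≈ 0.044.

0.044c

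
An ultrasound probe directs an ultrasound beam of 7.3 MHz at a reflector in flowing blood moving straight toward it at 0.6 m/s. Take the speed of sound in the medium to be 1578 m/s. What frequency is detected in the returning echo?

7.306 MHz

At the reflector in flowing blood (a moving observer), f₁ = f₀ · (v + u)/v = 7.3 × 1578.6/1578 ≈ 7.303 MHz.
On reflection it acts as a source moving toward the stationary detector: f₂ = f₁ · v/(v − u) = 7.303 × 1578/1577.4 ≈ 7.306 MHz.
Equivalently f₂ = f₀ · (v + u)/(v − u).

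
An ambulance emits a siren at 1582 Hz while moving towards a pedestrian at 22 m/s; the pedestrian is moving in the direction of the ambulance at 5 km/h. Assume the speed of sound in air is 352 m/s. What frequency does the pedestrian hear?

5 km/h = 1.389 m/s.
With source approaching and observer approaching, f' = f · (v + v_o)/(v − v_s).
f' = 1582 × (352 + 1.389)/(352 − 22) = 1582 × 353.39/330 ≈ 1694 Hz.

1694 Hz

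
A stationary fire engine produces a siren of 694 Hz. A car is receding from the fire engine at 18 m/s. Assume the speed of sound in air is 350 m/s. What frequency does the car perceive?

Only the observer moves, away from the source, so f' = f · (v − v_o)/v.
f' = 694 × (350 − 18)/350 = 694 × 332/350 ≈ 658 Hz.

658 Hz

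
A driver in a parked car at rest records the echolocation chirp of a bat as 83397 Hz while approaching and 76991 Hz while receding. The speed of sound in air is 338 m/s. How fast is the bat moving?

13.5 m/s

f₁/f₂ = (v + v_s)/(v − v_s), so v_s = v · (f₁ − f₂)/(f₁ + f₂).
v_s = 338 × (83397 − 76991)/(83397 + 76991) = 338 × 6406/160388 ≈ 13.5 m/s.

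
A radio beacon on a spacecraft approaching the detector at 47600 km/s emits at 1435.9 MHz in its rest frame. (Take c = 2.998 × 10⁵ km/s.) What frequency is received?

1685.3 MHz

β = v/c = 47600/299800 = 0.1588.
Relativistic Doppler for frequency: f' = f₀ · √((1 + β)/(1 − β)).
f' = 1435.9 × √(1.1588/0.8412) = 1435.9 × 1.17366 ≈ 1685.3 MHz.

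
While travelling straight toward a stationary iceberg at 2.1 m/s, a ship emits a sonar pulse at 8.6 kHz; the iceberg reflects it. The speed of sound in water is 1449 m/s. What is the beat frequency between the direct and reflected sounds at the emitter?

25.0 Hz

The iceberg receives the sound from a moving source: f₁ = f₀ · v/(v − v_e) = 8.6 × 1449/1446.9 ≈ 8.6125 kHz.
On the return leg the ship is a moving observer: f₂ = f₁ · (v + v_e)/v = 8.6125 × 1451.1/1449 ≈ 8.6250 kHz.
Equivalently f₂ = f₀ · (v + v_e)/(v − v_e).
Beat against the emitted tone (with f₀ = 8600 Hz): |f₂ − f₀| = 2v_e·f₀/(v − v_e) = 2 × 2.1 × 8600/1446.9 ≈ 25.0 Hz.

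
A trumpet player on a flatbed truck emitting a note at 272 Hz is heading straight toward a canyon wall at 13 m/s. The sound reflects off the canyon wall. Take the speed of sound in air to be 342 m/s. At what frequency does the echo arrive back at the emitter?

293 Hz

The canyon wall receives the sound from a moving source: f₁ = f₀ · v/(v − v_e) = 272 × 342/329 ≈ 283 Hz.
On the return leg the trumpet player on a flatbed truck is a moving observer: f₂ = f₁ · (v + v_e)/v = 283 × 355/342 ≈ 293 Hz.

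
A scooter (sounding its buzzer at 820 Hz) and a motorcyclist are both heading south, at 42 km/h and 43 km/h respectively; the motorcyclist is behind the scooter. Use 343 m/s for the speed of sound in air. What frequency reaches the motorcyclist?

821 Hz

42 km/h = 11.67 m/s; 43 km/h = 11.94 m/s.
The motorcyclist is behind, so the scooter is moving away from it while the motorcyclist is moving toward the scooter.
With source receding and observer approaching, f' = f · (v + v_o)/(v + v_s).
f' = 820 × (343 + 11.94)/(343 + 11.67) = 820 × 354.94/354.67 ≈ 821 Hz.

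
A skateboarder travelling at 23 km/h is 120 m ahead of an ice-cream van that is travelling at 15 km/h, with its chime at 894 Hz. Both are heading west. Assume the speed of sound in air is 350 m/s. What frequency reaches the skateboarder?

888 Hz

15 km/h = 4.167 m/s; 23 km/h = 6.389 m/s.
The skateboarder is ahead, so the ice-cream van is moving toward it while the skateboarder is moving away from the ice-cream van.
With source approaching and observer receding, f' = f · (v − v_o)/(v − v_s).
f' = 894 × (350 − 6.389)/(350 − 4.167) = 894 × 343.61/345.83 ≈ 888 Hz.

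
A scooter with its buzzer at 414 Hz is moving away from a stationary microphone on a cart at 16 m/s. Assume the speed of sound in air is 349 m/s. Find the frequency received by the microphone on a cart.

396 Hz

With the source moving away from a stationary observer, f' = f · v/(v + v_s).
f' = 414 × 349/(349 + 16) = 414 × 349/365 ≈ 396 Hz.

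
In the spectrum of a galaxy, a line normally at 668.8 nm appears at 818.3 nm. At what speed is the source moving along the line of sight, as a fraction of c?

0.199c

λ'/λ₀ = 1.2235 > 1 (redshift), so the source is receding.
λ'/λ₀ = √((1 + β)/(1 − β)) for a receding source ⇒ β = (r² − 1)/(r² + 1) with r = λ'/λ₀.
β = (1.4970 − 1)/(1.4970 + 1) ≈ 0.199.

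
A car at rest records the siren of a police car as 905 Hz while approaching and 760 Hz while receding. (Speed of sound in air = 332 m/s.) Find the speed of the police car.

f₁/f₂ = (v + v_s)/(v − v_s), so v_s = v · (f₁ − f₂)/(f₁ + f₂).
v_s = 332 × (905 − 760)/(905 + 760) = 332 × 145/1665 ≈ 29 m/s.

29 m/s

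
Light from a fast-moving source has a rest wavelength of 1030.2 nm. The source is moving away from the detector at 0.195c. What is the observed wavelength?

1255.2 nm

Relativistic Doppler for wavelength: λ' = λ₀ · √((1 + β)/(1 − β)).
λ' = 1030.2 × √(1.1950/0.8050) = 1030.2 × 1.21839 ≈ 1255.2 nm.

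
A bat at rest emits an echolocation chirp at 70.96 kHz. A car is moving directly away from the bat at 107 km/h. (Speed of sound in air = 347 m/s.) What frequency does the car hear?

107 km/h = 29.72 m/s.
Moving observer, stationary source: f' = f · (v − v_o)/v.
f' = 70.96 × (347 − 29.72)/347 = 70.96 × 317.28/347 ≈ 64.9 kHz.

64.9 kHz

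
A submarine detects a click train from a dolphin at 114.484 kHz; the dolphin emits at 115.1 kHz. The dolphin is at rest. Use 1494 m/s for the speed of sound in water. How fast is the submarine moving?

8.0 m/s

f' < f, so the submarine is receding.
f' = f · (v − v_o)/v ⇒ v_o = v · |f'/f − 1|.
v_o = 1494 × |114.484/115.1 − 1| = 1494 × 0.005352 ≈ 8.0 m/s.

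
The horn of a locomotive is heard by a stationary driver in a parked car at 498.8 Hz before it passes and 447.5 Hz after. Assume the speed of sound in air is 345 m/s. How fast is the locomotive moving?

f₁/f₂ = (v + v_s)/(v − v_s), so v_s = v · (f₁ − f₂)/(f₁ + f₂).
v_s = 345 × (498.8 − 447.5)/(498.8 + 447.5) = 345 × 51.3/946.3 ≈ 18.7 m/s.

18.7 m/s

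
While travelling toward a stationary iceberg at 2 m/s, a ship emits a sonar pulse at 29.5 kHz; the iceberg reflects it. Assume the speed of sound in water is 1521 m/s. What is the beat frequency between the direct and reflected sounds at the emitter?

The iceberg receives the sound from a moving source: f₁ = f₀ · v/(v − v_e) = 29.5 × 1521/1519 ≈ 29.5388 kHz.
On the return leg the ship is a moving observer: f₂ = f₁ · (v + v_e)/v = 29.5388 × 1523/1521 ≈ 29.5777 kHz.
Equivalently f₂ = f₀ · (v + v_e)/(v − v_e).
Beat against the emitted tone (with f₀ = 29500 Hz): |f₂ − f₀| = 2v_e·f₀/(v − v_e) = 2 × 2 × 29500/1519 ≈ 78 Hz.

78 Hz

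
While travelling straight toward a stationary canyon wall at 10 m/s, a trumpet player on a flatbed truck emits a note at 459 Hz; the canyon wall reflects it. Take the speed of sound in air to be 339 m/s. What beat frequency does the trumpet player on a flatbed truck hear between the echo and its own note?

The canyon wall receives the sound from a moving source: f₁ = f₀ · v/(v − v_e) = 459 × 339/329 ≈ 473.0 Hz.
On the return leg the trumpet player on a flatbed truck is a moving observer: f₂ = f₁ · (v + v_e)/v = 473.0 × 349/339 ≈ 486.9 Hz.
Equivalently f₂ = f₀ · (v + v_e)/(v − v_e).
Beat against the emitted tone: |f₂ − f₀| = 2v_e·f₀/(v − v_e) = 2 × 10 × 459/329 ≈ 27.9 Hz.

27.9 Hz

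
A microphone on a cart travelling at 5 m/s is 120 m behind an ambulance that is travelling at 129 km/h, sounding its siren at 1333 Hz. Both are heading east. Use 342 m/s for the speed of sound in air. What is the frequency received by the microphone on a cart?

1224 Hz

129 km/h = 35.83 m/s.
The microphone on a cart is behind, so the ambulance is moving away from it while the microphone on a cart is moving toward the ambulance.
General Doppler shift: f' = f · (v + v_o)/(v + v_s).
f' = 1333 × (342 + 5)/(342 + 35.83) = 1333 × 347/377.83 ≈ 1224 Hz.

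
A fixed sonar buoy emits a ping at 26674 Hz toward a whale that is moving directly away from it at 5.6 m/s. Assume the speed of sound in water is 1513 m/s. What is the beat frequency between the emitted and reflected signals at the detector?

At the whale (a moving observer), f₁ = f₀ · (v − u)/v = 26674 × 1507.4/1513 ≈ 26575.3 Hz.
The reflection then acts as a moving source: f₂ = f₁ · v/(v + u) ≈ 26477.3 Hz.
Equivalently f₂ = f₀ · (v − u)/(v + u).
Beat frequency: |f₂ − f₀| = 2u·f₀/(v + u) = 2 × 5.6 × 26674/1518.6 ≈ 197 Hz.

197 Hz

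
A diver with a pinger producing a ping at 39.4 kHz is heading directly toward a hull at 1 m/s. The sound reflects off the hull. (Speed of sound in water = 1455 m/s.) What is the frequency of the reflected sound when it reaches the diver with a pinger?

39.5 kHz

The hull receives the sound from a moving source: f₁ = f₀ · v/(v − v_e) = 39.4 × 1455/1454 ≈ 39.4 kHz.
On the return leg the diver with a pinger is a moving observer: f₂ = f₁ · (v + v_e)/v = 39.4 × 1456/1455 ≈ 39.5 kHz.
Equivalently f₂ = f₀ · (v + v_e)/(v − v_e).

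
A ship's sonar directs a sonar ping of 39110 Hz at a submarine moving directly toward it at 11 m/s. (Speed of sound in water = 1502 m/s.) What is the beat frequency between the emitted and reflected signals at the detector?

At the submarine (a moving observer), f₁ = f₀ · (v + u)/v = 39110 × 1513/1502 ≈ 39396 Hz.
The reflection then acts as a moving source: f₂ = f₁ · v/(v − u) ≈ 39687 Hz.
Equivalently f₂ = f₀ · (v + u)/(v − u).
Beat frequency: |f₂ − f₀| = 2u·f₀/(v − u) = 2 × 11 × 39110/1491 ≈ 577 Hz.

577 Hz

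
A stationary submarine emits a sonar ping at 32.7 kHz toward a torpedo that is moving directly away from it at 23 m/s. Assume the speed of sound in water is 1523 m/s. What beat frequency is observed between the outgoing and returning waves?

At the torpedo (a moving observer), f₁ = f₀ · (v − u)/v = 32.7 × 1500/1523 ≈ 32.206 kHz.
On reflection it acts as a source moving away from the stationary detector: f₂ = f₁ · v/(v + u) = 32.206 × 1523/1546 ≈ 31.727 kHz.
Equivalently f₂ = f₀ · (v − u)/(v + u).
Beat frequency (with f₀ = 32700 Hz): |f₂ − f₀| = 2u·f₀/(v + u) = 2 × 23 × 32700/1546 ≈ 973 Hz.

973 Hz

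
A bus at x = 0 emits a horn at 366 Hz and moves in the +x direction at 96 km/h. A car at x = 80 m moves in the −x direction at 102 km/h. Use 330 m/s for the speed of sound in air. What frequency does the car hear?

96 km/h = 26.67 m/s; 102 km/h = 28.33 m/s.
The observer lies on the +x side, so the source is heading toward the observer and the observer is heading toward the source.
With source approaching and observer approaching, f' = f · (v + v_o)/(v − v_s).
f' = 366 × (330 + 28.33)/(330 − 26.67) = 366 × 358.33/303.33 ≈ 432 Hz.

432 Hz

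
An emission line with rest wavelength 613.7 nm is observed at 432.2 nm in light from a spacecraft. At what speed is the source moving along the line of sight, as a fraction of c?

λ'/λ₀ = 0.7043 < 1 (blueshift), so the source is approaching.
λ'/λ₀ = √((1 − β)/(1 + β)) for an approaching source ⇒ β = (1 − r²)/(1 + r²) with r = λ'/λ₀.
β = (1 − 0.4960)/(1 + 0.4960) ≈ 0.337.

0.337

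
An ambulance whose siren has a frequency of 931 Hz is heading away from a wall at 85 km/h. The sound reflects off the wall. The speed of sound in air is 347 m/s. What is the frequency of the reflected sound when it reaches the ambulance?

85 km/h = 23.61 m/s.
The wall receives the sound from a moving source: f₁ = f₀ · v/(v + v_e) = 931 × 347/370.61 ≈ 872 Hz.
On the return leg the ambulance is a moving observer: f₂ = f₁ · (v − v_e)/v = 872 × 323.39/347 ≈ 812 Hz.
Equivalently f₂ = f₀ · (v − v_e)/(v + v_e).

812 Hz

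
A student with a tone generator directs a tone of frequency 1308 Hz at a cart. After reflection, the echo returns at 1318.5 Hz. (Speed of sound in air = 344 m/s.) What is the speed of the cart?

Double Doppler shift off a moving reflector: f₂ = f₀ · (v + u)/(v − u) (u > 0 toward emitter).
Rearranging, u = v · (f₂ − f₀)/(f₂ + f₀) = 344 × 10.5/2626.5 ≈ 1.38 m/s.
So the cart is moving at 1.38 m/s toward the emitter.

1.38 m/s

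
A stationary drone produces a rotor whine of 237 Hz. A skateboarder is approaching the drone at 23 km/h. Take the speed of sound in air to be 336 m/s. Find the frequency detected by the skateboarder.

242 Hz

23 km/h = 6.389 m/s.
Moving observer, stationary source: f' = f · (v + v_o)/v.
f' = 237 × (336 + 6.389)/336 = 237 × 342.39/336 ≈ 242 Hz.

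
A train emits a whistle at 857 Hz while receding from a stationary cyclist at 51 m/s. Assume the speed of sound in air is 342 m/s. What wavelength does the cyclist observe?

Moving source, stationary observer: f' = f · v/(v + v_s) since the source is receding.
f' = 857 × 342/(342 + 51) ≈ 746 Hz.
λ' = v/f' = 342/745.786 ≈ 45.9 cm.

45.9 cm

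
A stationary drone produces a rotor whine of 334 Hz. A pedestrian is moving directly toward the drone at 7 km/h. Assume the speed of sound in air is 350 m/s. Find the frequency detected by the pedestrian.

336 Hz

7 km/h = 1.944 m/s.
Moving observer, stationary source: f' = f · (v + v_o)/v.
f' = 334 × (350 + 1.944)/350 = 334 × 351.94/350 ≈ 336 Hz.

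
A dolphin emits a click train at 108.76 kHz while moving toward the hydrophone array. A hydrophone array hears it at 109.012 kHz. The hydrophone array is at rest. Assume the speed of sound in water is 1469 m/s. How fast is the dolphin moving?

3.4 m/s

f' = f · v/(v − v_s) ⇒ v_s = v · |1 − f/f'|.
v_s = 1469 × |1 − 108.76/109.012| = 1469 × 0.002312 ≈ 3.4 m/s.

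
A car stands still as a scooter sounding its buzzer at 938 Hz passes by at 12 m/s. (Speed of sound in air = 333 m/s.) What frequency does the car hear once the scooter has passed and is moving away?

905 Hz

Receding: f₂ = f · v/(v + v_s) = 938 × 333/345 ≈ 905 Hz.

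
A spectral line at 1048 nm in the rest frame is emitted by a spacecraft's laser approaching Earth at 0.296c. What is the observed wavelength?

Relativistic Doppler for wavelength: λ' = λ₀ · √((1 − β)/(1 + β)).
λ' = 1048 × √(0.7040/1.2960) = 1048 × 0.73703 ≈ 772.4 nm.

772.4 nm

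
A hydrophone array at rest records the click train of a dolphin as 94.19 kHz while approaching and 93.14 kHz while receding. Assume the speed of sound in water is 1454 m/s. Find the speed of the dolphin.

8.1 m/s

f₁/f₂ = (v + v_s)/(v − v_s), so v_s = v · (f₁ − f₂)/(f₁ + f₂).
v_s = 1454 × (94.19 − 93.14)/(94.19 + 93.14) = 1454 × 1.05/187.33 ≈ 8.1 m/s.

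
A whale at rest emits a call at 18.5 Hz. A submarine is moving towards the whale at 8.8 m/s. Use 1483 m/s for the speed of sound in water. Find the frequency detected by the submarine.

18.6 Hz

Only the observer moves, toward the source, so f' = f · (v + v_o)/v.
f' = 18.5 × (1483 + 8.8)/1483 = 18.5 × 1491.8/1483 ≈ 18.6 Hz.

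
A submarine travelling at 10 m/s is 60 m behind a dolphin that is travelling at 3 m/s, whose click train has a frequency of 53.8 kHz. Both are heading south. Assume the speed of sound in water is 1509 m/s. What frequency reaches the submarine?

54.0 kHz

The submarine is behind, so the dolphin is moving away from it while the submarine is moving toward the dolphin.
General Doppler shift: f' = f · (v + v_o)/(v + v_s).
f' = 53.8 × (1509 + 10)/(1509 + 3) = 53.8 × 1519/1512 ≈ 54.0 kHz.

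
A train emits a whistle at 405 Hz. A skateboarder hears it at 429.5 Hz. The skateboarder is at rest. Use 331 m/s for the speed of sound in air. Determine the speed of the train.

f' > f, so the train is approaching.
f' = f · v/(v − v_s) ⇒ v_s = v · |1 − f/f'|.
v_s = 331 × |1 − 405/429.5| = 331 × 0.05704 ≈ 18.9 m/s.

18.9 m/s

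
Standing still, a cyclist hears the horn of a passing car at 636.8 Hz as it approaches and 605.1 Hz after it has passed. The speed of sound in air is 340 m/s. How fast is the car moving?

8.7 m/s

f₁/f₂ = (v + v_s)/(v − v_s), so v_s = v · (f₁ − f₂)/(f₁ + f₂).
v_s = 340 × (636.8 − 605.1)/(636.8 + 605.1) = 340 × 31.7/1241.9 ≈ 8.7 m/s.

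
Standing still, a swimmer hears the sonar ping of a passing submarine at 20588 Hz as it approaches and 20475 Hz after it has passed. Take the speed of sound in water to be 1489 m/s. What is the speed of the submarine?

f₁/f₂ = (v + v_s)/(v − v_s), so v_s = v · (f₁ − f₂)/(f₁ + f₂).
v_s = 1489 × (20588 − 20475)/(20588 + 20475) = 1489 × 113/41063 ≈ 4.1 m/s.

4.1 m/s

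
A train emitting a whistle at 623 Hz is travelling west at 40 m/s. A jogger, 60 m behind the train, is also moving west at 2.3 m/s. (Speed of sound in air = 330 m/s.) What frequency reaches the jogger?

560 Hz

The jogger is behind, so the train is moving away from it while the jogger is moving toward the train.
With source receding and observer approaching, f' = f · (v + v_o)/(v + v_s).
f' = 623 × (330 + 2.3)/(330 + 40) = 623 × 332.3/370 ≈ 560 Hz.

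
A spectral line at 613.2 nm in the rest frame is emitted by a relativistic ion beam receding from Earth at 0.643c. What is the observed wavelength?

Relativistic Doppler for wavelength: λ' = λ₀ · √((1 + β)/(1 − β)).
λ' = 613.2 × √(1.6430/0.3570) = 613.2 × 2.14528 ≈ 1315.5 nm.

1315.5 nm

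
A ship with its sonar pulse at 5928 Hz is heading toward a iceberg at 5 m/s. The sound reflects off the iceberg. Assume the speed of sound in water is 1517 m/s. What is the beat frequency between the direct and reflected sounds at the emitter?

39.2 Hz

The iceberg receives the sound from a moving source: f₁ = f₀ · v/(v − v_e) = 5928 × 1517/1512 ≈ 5947.6 Hz.
On the return leg the ship is a moving observer: f₂ = f₁ · (v + v_e)/v = 5947.6 × 1522/1517 ≈ 5967.2 Hz.
Beat against the emitted tone: |f₂ − f₀| = 2v_e·f₀/(v − v_e) = 2 × 5 × 5928/1512 ≈ 39.2 Hz.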